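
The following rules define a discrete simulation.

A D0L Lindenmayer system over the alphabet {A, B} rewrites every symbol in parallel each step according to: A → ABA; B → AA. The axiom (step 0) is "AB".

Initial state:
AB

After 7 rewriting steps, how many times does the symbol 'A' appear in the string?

1552

[0] AB
[1] ABAAA
[2] ABAAAABAABAABA
[3] ABAAAABAABAABAABAAAABAABAAAABAABAAAABA
[4] ABAAAABAABAABAABAAAABAABAAAABAABAAAABAABAAAABAABAABAABAAAABAABAAAABAABAABAABAAAABAABAAAABAABAABAABAAAABA
[5] ABAAAABAABAABAABAAAABAABAAAABAABAAAABAABAAAABAABAABAABAAAA…AAAABAABAABAABAAAABAABAAAABAABAAAABAABAAAABAABAABAABAAAABA  (len 284)
[6] ABAAAABAABAABAABAAAABAABAAAABAABAAAABAABAAAABAABAABAABAAAA…AAAABAABAABAABAAAABAABAAAABAABAAAABAABAAAABAABAABAABAAAABA  (len 776)
[7] ABAAAABAABAABAABAAAABAABAAAABAABAAAABAABAAAABAABAABAABAAAA…AAAABAABAABAABAAAABAABAAAABAABAAAABAABAAAABAABAABAABAAAABA  (len 2120)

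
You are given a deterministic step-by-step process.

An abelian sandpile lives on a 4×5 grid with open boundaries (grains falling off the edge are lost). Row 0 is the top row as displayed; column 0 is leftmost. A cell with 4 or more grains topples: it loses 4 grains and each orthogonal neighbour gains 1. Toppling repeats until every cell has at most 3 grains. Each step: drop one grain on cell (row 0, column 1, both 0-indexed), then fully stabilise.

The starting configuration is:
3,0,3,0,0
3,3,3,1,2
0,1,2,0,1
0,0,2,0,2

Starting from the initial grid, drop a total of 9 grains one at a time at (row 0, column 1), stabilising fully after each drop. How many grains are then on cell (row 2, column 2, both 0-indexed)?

3

t=0: 3,0,3,0,0
3,3,3,1,2
0,1,2,0,1
0,0,2,0,2
t=1: 3,1,3,0,0
3,3,3,1,2
0,1,2,0,1
0,0,2,0,2
t=2: 3,2,3,0,0
3,3,3,1,2
0,1,2,0,1
0,0,2,0,2
t=3: 3,3,3,0,0
3,3,3,1,2
0,1,2,0,1
0,0,2,0,2
t=4: 1,3,1,1,0
1,2,1,2,2
1,2,3,0,1
0,0,2,0,2
t=5: 2,0,2,1,0
1,3,1,2,2
1,2,3,0,1
0,0,2,0,2
t=6: 2,1,2,1,0
1,3,1,2,2
1,2,3,0,1
0,0,2,0,2
t=7: 2,2,2,1,0
1,3,1,2,2
1,2,3,0,1
0,0,2,0,2
t=8: 2,3,2,1,0
1,3,1,2,2
1,2,3,0,1
0,0,2,0,2
t=9: 3,1,3,1,0
2,0,2,2,2
1,3,3,0,1
0,0,2,0,2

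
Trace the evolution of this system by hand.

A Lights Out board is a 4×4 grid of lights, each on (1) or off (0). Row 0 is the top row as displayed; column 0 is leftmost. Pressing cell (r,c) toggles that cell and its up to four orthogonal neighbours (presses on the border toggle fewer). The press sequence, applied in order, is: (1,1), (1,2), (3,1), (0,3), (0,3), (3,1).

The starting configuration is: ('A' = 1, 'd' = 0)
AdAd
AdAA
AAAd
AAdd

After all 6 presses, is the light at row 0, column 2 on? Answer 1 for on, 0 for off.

0

[0] AdAd
AdAA
AAAd
AAdd
[1] AAAd
dAdA
AdAd
AAdd
[2] AAdd
ddAd
Addd
AAdd
[3] AAdd
ddAd
AAdd
ddAd
[4] AAAA
ddAA
AAdd
ddAd
[5] AAdd
ddAd
AAdd
ddAd
[6] AAdd
ddAd
Addd
AAdd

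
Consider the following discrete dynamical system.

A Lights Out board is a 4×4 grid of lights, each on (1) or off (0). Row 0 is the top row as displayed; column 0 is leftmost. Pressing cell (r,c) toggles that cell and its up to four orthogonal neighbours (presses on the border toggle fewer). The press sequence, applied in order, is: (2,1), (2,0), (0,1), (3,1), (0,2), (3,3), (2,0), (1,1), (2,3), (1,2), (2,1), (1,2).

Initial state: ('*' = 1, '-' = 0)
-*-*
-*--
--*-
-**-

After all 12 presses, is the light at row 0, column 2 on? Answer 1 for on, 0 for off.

0) -*-*
-*--
--*-
-**-
1) -*-*
----
**--
--*-
2) -*-*
*---
----
*-*-
3) *-**
**--
----
*-*-
4) *-**
**--
-*--
-*--
5) **--
***-
-*--
-*--
6) **--
***-
-*-*
-***
7) **--
-**-
*--*
****
8) *---
*---
**-*
****
9) *---
*--*
***-
***-
10) *-*-
***-
**--
***-
11) *-*-
*-*-
--*-
*-*-
12) *---
**-*
----
*-*-

0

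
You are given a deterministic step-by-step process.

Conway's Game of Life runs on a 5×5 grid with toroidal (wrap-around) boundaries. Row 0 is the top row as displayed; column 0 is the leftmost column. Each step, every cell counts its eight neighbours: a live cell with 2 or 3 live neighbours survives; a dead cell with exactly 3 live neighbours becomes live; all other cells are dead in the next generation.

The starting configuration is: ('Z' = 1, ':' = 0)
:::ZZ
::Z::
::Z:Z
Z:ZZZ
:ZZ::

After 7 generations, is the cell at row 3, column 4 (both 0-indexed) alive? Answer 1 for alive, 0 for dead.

0

[0] :::ZZ
::Z::
::Z:Z
Z:ZZZ
:ZZ::
[1] :Z:Z:
::Z:Z
Z:Z:Z
Z:::Z
:Z:::
[2] ZZ:Z:
::Z:Z
:::::
:::ZZ
:ZZ:Z
[3] :::::
ZZZZZ
::::Z
Z:ZZZ
:Z:::
[4] :::ZZ
ZZZZZ
:::::
ZZZZZ
ZZZZZ
[5] :::::
ZZZ::
:::::
:::::
:::::
[6] :Z:::
:Z:::
:Z:::
:::::
:::::
[7] :::::
ZZZ::
:::::
:::::
:::::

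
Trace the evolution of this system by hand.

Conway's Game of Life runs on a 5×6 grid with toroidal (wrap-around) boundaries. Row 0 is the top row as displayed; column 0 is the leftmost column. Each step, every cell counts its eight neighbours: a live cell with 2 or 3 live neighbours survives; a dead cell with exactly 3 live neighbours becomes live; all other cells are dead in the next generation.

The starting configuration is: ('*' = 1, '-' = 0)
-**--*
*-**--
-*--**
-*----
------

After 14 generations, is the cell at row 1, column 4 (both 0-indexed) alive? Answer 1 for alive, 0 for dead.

0

step 0: -**--*
*-**--
-*--**
-*----
------
step 1: ****--
---*--
-*-***
*-----
***---
step 2: *--*--
-----*
*-****
---**-
---*-*
step 3: *----*
-**---
*-*---
*-----
--**-*
step 4: *--***
--*--*
*-*---
*-**-*
-*--**
step 5: -***--
--*---
*-*-*-
--**--
-*----
step 6: -*-*--
------
--*---
--**--
-*----
step 7: --*---
--*---
--**--
-***--
-*-*--
step 8: -***--
-**---
------
-*--*-
-*-*--
step 9: *--*--
-*-*--
-**---
--*---
**-**-
step 10: *--*-*
**-*--
-*-*--
*-----
**-***
step 11: ---*--
-*-*-*
-*----
---*--
-***--
step 12: **-*--
*---*-
*---*-
-*-*--
---**-
step 13: ****--
*--**-
**-**-
--**-*
**-**-
step 14: ------
------
**----
------
------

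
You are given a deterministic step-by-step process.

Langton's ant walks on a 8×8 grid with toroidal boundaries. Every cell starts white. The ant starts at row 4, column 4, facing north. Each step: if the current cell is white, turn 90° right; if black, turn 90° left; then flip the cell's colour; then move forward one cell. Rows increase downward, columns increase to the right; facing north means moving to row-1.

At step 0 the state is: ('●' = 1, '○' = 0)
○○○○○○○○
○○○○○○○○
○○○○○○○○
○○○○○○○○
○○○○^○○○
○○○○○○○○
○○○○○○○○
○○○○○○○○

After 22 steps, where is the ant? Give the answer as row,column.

5,1

[0] ○○○○○○○○
○○○○○○○○
○○○○○○○○
○○○○○○○○
○○○○^○○○
○○○○○○○○
○○○○○○○○
○○○○○○○○
[1] ○○○○○○○○
○○○○○○○○
○○○○○○○○
○○○○○○○○
○○○○●>○○
○○○○○○○○
○○○○○○○○
○○○○○○○○
[2] ○○○○○○○○
○○○○○○○○
○○○○○○○○
○○○○○○○○
○○○○●●○○
○○○○○v○○
○○○○○○○○
○○○○○○○○
[3] ○○○○○○○○
○○○○○○○○
○○○○○○○○
○○○○○○○○
○○○○●●○○
○○○○<●○○
○○○○○○○○
○○○○○○○○
[4] ○○○○○○○○
○○○○○○○○
○○○○○○○○
○○○○○○○○
○○○○^●○○
○○○○●●○○
○○○○○○○○
○○○○○○○○
[5] ○○○○○○○○
○○○○○○○○
○○○○○○○○
○○○○○○○○
○○○<○●○○
○○○○●●○○
○○○○○○○○
○○○○○○○○
[6] ○○○○○○○○
○○○○○○○○
○○○○○○○○
○○○^○○○○
○○○●○●○○
○○○○●●○○
○○○○○○○○
○○○○○○○○
[7] ○○○○○○○○
○○○○○○○○
○○○○○○○○
○○○●>○○○
○○○●○●○○
○○○○●●○○
○○○○○○○○
○○○○○○○○
[8] ○○○○○○○○
○○○○○○○○
○○○○○○○○
○○○●●○○○
○○○●v●○○
○○○○●●○○
○○○○○○○○
○○○○○○○○
[9] ○○○○○○○○
○○○○○○○○
○○○○○○○○
○○○●●○○○
○○○<●●○○
○○○○●●○○
○○○○○○○○
○○○○○○○○
[10] ○○○○○○○○
○○○○○○○○
○○○○○○○○
○○○●●○○○
○○○○●●○○
○○○v●●○○
○○○○○○○○
○○○○○○○○
[11] ○○○○○○○○
○○○○○○○○
○○○○○○○○
○○○●●○○○
○○○○●●○○
○○<●●●○○
○○○○○○○○
○○○○○○○○
[12] ○○○○○○○○
○○○○○○○○
○○○○○○○○
○○○●●○○○
○○^○●●○○
○○●●●●○○
○○○○○○○○
○○○○○○○○
[13] ○○○○○○○○
○○○○○○○○
○○○○○○○○
○○○●●○○○
○○●>●●○○
○○●●●●○○
○○○○○○○○
○○○○○○○○
[14] ○○○○○○○○
○○○○○○○○
○○○○○○○○
○○○●●○○○
○○●●●●○○
○○●v●●○○
○○○○○○○○
○○○○○○○○
[15] ○○○○○○○○
○○○○○○○○
○○○○○○○○
○○○●●○○○
○○●●●●○○
○○●○>●○○
○○○○○○○○
○○○○○○○○
[16] ○○○○○○○○
○○○○○○○○
○○○○○○○○
○○○●●○○○
○○●●^●○○
○○●○○●○○
○○○○○○○○
○○○○○○○○
[17] ○○○○○○○○
○○○○○○○○
○○○○○○○○
○○○●●○○○
○○●<○●○○
○○●○○●○○
○○○○○○○○
○○○○○○○○
[18] ○○○○○○○○
○○○○○○○○
○○○○○○○○
○○○●●○○○
○○●○○●○○
○○●v○●○○
○○○○○○○○
○○○○○○○○
[19] ○○○○○○○○
○○○○○○○○
○○○○○○○○
○○○●●○○○
○○●○○●○○
○○<●○●○○
○○○○○○○○
○○○○○○○○
[20] ○○○○○○○○
○○○○○○○○
○○○○○○○○
○○○●●○○○
○○●○○●○○
○○○●○●○○
○○v○○○○○
○○○○○○○○
[21] ○○○○○○○○
○○○○○○○○
○○○○○○○○
○○○●●○○○
○○●○○●○○
○○○●○●○○
○<●○○○○○
○○○○○○○○
[22] ○○○○○○○○
○○○○○○○○
○○○○○○○○
○○○●●○○○
○○●○○●○○
○^○●○●○○
○●●○○○○○
○○○○○○○○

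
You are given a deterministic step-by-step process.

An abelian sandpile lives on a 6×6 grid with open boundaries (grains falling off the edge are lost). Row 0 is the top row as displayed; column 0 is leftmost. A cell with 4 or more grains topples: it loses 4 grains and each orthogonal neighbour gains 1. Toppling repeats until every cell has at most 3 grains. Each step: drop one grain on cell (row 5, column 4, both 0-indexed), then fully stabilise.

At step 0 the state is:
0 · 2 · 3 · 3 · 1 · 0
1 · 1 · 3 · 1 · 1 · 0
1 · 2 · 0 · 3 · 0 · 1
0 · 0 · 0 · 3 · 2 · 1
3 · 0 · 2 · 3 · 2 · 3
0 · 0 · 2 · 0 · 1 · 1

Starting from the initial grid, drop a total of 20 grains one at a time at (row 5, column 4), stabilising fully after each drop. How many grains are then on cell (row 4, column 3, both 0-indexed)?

[0] 0 · 2 · 3 · 3 · 1 · 0
1 · 1 · 3 · 1 · 1 · 0
1 · 2 · 0 · 3 · 0 · 1
0 · 0 · 0 · 3 · 2 · 1
3 · 0 · 2 · 3 · 2 · 3
0 · 0 · 2 · 0 · 1 · 1
[1] 0 · 2 · 3 · 3 · 1 · 0
1 · 1 · 3 · 1 · 1 · 0
1 · 2 · 0 · 3 · 0 · 1
0 · 0 · 0 · 3 · 2 · 1
3 · 0 · 2 · 3 · 2 · 3
0 · 0 · 2 · 0 · 2 · 1
[2] 0 · 2 · 3 · 3 · 1 · 0
1 · 1 · 3 · 1 · 1 · 0
1 · 2 · 0 · 3 · 0 · 1
0 · 0 · 0 · 3 · 2 · 1
3 · 0 · 2 · 3 · 2 · 3
0 · 0 · 2 · 0 · 3 · 1
[3] 0 · 2 · 3 · 3 · 1 · 0
1 · 1 · 3 · 1 · 1 · 0
1 · 2 · 0 · 3 · 0 · 1
0 · 0 · 0 · 3 · 2 · 1
3 · 0 · 2 · 3 · 3 · 3
0 · 0 · 2 · 1 · 0 · 2
[4] 0 · 2 · 3 · 3 · 1 · 0
1 · 1 · 3 · 1 · 1 · 0
1 · 2 · 0 · 3 · 0 · 1
0 · 0 · 0 · 3 · 2 · 1
3 · 0 · 2 · 3 · 3 · 3
0 · 0 · 2 · 1 · 1 · 2
[5] 0 · 2 · 3 · 3 · 1 · 0
1 · 1 · 3 · 1 · 1 · 0
1 · 2 · 0 · 3 · 0 · 1
0 · 0 · 0 · 3 · 2 · 1
3 · 0 · 2 · 3 · 3 · 3
0 · 0 · 2 · 1 · 2 · 2
[6] 0 · 2 · 3 · 3 · 1 · 0
1 · 1 · 3 · 1 · 1 · 0
1 · 2 · 0 · 3 · 0 · 1
0 · 0 · 0 · 3 · 2 · 1
3 · 0 · 2 · 3 · 3 · 3
0 · 0 · 2 · 1 · 3 · 2
[7] 0 · 2 · 3 · 3 · 1 · 0
1 · 1 · 3 · 2 · 1 · 0
1 · 2 · 1 · 0 · 2 · 1
0 · 0 · 1 · 2 · 0 · 3
3 · 0 · 3 · 1 · 3 · 1
0 · 0 · 2 · 3 · 2 · 0
[8] 0 · 2 · 3 · 3 · 1 · 0
1 · 1 · 3 · 2 · 1 · 0
1 · 2 · 1 · 0 · 2 · 1
0 · 0 · 1 · 2 · 0 · 3
3 · 0 · 3 · 1 · 3 · 1
0 · 0 · 2 · 3 · 3 · 0
[9] 0 · 2 · 3 · 3 · 1 · 0
1 · 1 · 3 · 2 · 1 · 0
1 · 2 · 1 · 0 · 2 · 1
0 · 0 · 1 · 2 · 1 · 3
3 · 0 · 3 · 3 · 0 · 2
0 · 0 · 3 · 0 · 2 · 1
[10] 0 · 2 · 3 · 3 · 1 · 0
1 · 1 · 3 · 2 · 1 · 0
1 · 2 · 1 · 0 · 2 · 1
0 · 0 · 1 · 2 · 1 · 3
3 · 0 · 3 · 3 · 0 · 2
0 · 0 · 3 · 0 · 3 · 1
[11] 0 · 2 · 3 · 3 · 1 · 0
1 · 1 · 3 · 2 · 1 · 0
1 · 2 · 1 · 0 · 2 · 1
0 · 0 · 1 · 2 · 1 · 3
3 · 0 · 3 · 3 · 1 · 2
0 · 0 · 3 · 1 · 0 · 2
[12] 0 · 2 · 3 · 3 · 1 · 0
1 · 1 · 3 · 2 · 1 · 0
1 · 2 · 1 · 0 · 2 · 1
0 · 0 · 1 · 2 · 1 · 3
3 · 0 · 3 · 3 · 1 · 2
0 · 0 · 3 · 1 · 1 · 2
[13] 0 · 2 · 3 · 3 · 1 · 0
1 · 1 · 3 · 2 · 1 · 0
1 · 2 · 1 · 0 · 2 · 1
0 · 0 · 1 · 2 · 1 · 3
3 · 0 · 3 · 3 · 1 · 2
0 · 0 · 3 · 1 · 2 · 2
[14] 0 · 2 · 3 · 3 · 1 · 0
1 · 1 · 3 · 2 · 1 · 0
1 · 2 · 1 · 0 · 2 · 1
0 · 0 · 1 · 2 · 1 · 3
3 · 0 · 3 · 3 · 1 · 2
0 · 0 · 3 · 1 · 3 · 2
[15] 0 · 2 · 3 · 3 · 1 · 0
1 · 1 · 3 · 2 · 1 · 0
1 · 2 · 1 · 0 · 2 · 1
0 · 0 · 1 · 2 · 1 · 3
3 · 0 · 3 · 3 · 2 · 2
0 · 0 · 3 · 2 · 0 · 3
[16] 0 · 2 · 3 · 3 · 1 · 0
1 · 1 · 3 · 2 · 1 · 0
1 · 2 · 1 · 0 · 2 · 1
0 · 0 · 1 · 2 · 1 · 3
3 · 0 · 3 · 3 · 2 · 2
0 · 0 · 3 · 2 · 1 · 3
[17] 0 · 2 · 3 · 3 · 1 · 0
1 · 1 · 3 · 2 · 1 · 0
1 · 2 · 1 · 0 · 2 · 1
0 · 0 · 1 · 2 · 1 · 3
3 · 0 · 3 · 3 · 2 · 2
0 · 0 · 3 · 2 · 2 · 3
[18] 0 · 2 · 3 · 3 · 1 · 0
1 · 1 · 3 · 2 · 1 · 0
1 · 2 · 1 · 0 · 2 · 1
0 · 0 · 1 · 2 · 1 · 3
3 · 0 · 3 · 3 · 2 · 2
0 · 0 · 3 · 2 · 3 · 3
[19] 0 · 2 · 3 · 3 · 1 · 0
1 · 1 · 3 · 2 · 1 · 0
1 · 2 · 1 · 0 · 2 · 1
0 · 0 · 1 · 2 · 1 · 3
3 · 0 · 3 · 3 · 3 · 3
0 · 0 · 3 · 3 · 1 · 0
[20] 0 · 2 · 3 · 3 · 1 · 0
1 · 1 · 3 · 2 · 1 · 0
1 · 2 · 1 · 0 · 2 · 1
0 · 0 · 1 · 2 · 1 · 3
3 · 0 · 3 · 3 · 3 · 3
0 · 0 · 3 · 3 · 2 · 0

3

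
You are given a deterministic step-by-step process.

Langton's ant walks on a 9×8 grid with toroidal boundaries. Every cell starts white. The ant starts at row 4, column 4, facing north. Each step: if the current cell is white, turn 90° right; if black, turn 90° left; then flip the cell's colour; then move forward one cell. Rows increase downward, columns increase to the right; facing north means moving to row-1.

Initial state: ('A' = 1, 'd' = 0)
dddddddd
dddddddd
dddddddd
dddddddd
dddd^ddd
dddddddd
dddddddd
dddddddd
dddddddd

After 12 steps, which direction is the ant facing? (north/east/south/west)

north

0) dddddddd
dddddddd
dddddddd
dddddddd
dddd^ddd
dddddddd
dddddddd
dddddddd
dddddddd
1) dddddddd
dddddddd
dddddddd
dddddddd
ddddA>dd
dddddddd
dddddddd
dddddddd
dddddddd
2) dddddddd
dddddddd
dddddddd
dddddddd
ddddAAdd
dddddvdd
dddddddd
dddddddd
dddddddd
3) dddddddd
dddddddd
dddddddd
dddddddd
ddddAAdd
dddd<Add
dddddddd
dddddddd
dddddddd
4) dddddddd
dddddddd
dddddddd
dddddddd
dddd^Add
ddddAAdd
dddddddd
dddddddd
dddddddd
5) dddddddd
dddddddd
dddddddd
dddddddd
ddd<dAdd
ddddAAdd
dddddddd
dddddddd
dddddddd
6) dddddddd
dddddddd
dddddddd
ddd^dddd
dddAdAdd
ddddAAdd
dddddddd
dddddddd
dddddddd
7) dddddddd
dddddddd
dddddddd
dddA>ddd
dddAdAdd
ddddAAdd
dddddddd
dddddddd
dddddddd
8) dddddddd
dddddddd
dddddddd
dddAAddd
dddAvAdd
ddddAAdd
dddddddd
dddddddd
dddddddd
9) dddddddd
dddddddd
dddddddd
dddAAddd
ddd<AAdd
ddddAAdd
dddddddd
dddddddd
dddddddd
10) dddddddd
dddddddd
dddddddd
dddAAddd
ddddAAdd
dddvAAdd
dddddddd
dddddddd
dddddddd
11) dddddddd
dddddddd
dddddddd
dddAAddd
ddddAAdd
dd<AAAdd
dddddddd
dddddddd
dddddddd
12) dddddddd
dddddddd
dddddddd
dddAAddd
dd^dAAdd
ddAAAAdd
dddddddd
dddddddd
dddddddd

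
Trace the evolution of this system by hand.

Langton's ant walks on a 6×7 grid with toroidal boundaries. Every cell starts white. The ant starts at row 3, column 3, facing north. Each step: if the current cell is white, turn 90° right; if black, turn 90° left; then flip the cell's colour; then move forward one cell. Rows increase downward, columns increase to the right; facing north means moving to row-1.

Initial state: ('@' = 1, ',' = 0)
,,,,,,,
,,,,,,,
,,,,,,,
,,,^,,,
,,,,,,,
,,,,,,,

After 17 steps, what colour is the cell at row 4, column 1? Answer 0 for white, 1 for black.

t=0: ,,,,,,,
,,,,,,,
,,,,,,,
,,,^,,,
,,,,,,,
,,,,,,,
t=1: ,,,,,,,
,,,,,,,
,,,,,,,
,,,@>,,
,,,,,,,
,,,,,,,
t=2: ,,,,,,,
,,,,,,,
,,,,,,,
,,,@@,,
,,,,v,,
,,,,,,,
t=3: ,,,,,,,
,,,,,,,
,,,,,,,
,,,@@,,
,,,<@,,
,,,,,,,
t=4: ,,,,,,,
,,,,,,,
,,,,,,,
,,,^@,,
,,,@@,,
,,,,,,,
t=5: ,,,,,,,
,,,,,,,
,,,,,,,
,,<,@,,
,,,@@,,
,,,,,,,
t=6: ,,,,,,,
,,,,,,,
,,^,,,,
,,@,@,,
,,,@@,,
,,,,,,,
t=7: ,,,,,,,
,,,,,,,
,,@>,,,
,,@,@,,
,,,@@,,
,,,,,,,
t=8: ,,,,,,,
,,,,,,,
,,@@,,,
,,@v@,,
,,,@@,,
,,,,,,,
t=9: ,,,,,,,
,,,,,,,
,,@@,,,
,,<@@,,
,,,@@,,
,,,,,,,
t=10: ,,,,,,,
,,,,,,,
,,@@,,,
,,,@@,,
,,v@@,,
,,,,,,,
t=11: ,,,,,,,
,,,,,,,
,,@@,,,
,,,@@,,
,<@@@,,
,,,,,,,
t=12: ,,,,,,,
,,,,,,,
,,@@,,,
,^,@@,,
,@@@@,,
,,,,,,,
t=13: ,,,,,,,
,,,,,,,
,,@@,,,
,@>@@,,
,@@@@,,
,,,,,,,
t=14: ,,,,,,,
,,,,,,,
,,@@,,,
,@@@@,,
,@v@@,,
,,,,,,,
t=15: ,,,,,,,
,,,,,,,
,,@@,,,
,@@@@,,
,@,>@,,
,,,,,,,
t=16: ,,,,,,,
,,,,,,,
,,@@,,,
,@@^@,,
,@,,@,,
,,,,,,,
t=17: ,,,,,,,
,,,,,,,
,,@@,,,
,@<,@,,
,@,,@,,
,,,,,,,

1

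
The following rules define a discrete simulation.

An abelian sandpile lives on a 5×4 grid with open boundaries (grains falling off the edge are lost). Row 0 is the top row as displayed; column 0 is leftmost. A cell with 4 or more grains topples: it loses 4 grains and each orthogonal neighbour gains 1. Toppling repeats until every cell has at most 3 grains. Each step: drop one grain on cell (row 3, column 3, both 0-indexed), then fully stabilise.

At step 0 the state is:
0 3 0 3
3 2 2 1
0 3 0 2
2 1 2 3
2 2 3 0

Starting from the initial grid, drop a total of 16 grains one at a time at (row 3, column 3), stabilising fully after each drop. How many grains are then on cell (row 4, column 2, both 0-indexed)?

2

step 0: 0 3 0 3
3 2 2 1
0 3 0 2
2 1 2 3
2 2 3 0
step 1: 0 3 0 3
3 2 2 1
0 3 0 3
2 1 3 0
2 2 3 1
step 2: 0 3 0 3
3 2 2 1
0 3 0 3
2 1 3 1
2 2 3 1
step 3: 0 3 0 3
3 2 2 1
0 3 0 3
2 1 3 2
2 2 3 1
step 4: 0 3 0 3
3 2 2 1
0 3 0 3
2 1 3 3
2 2 3 1
step 5: 0 3 0 3
3 2 2 2
0 3 2 0
2 2 1 2
2 3 0 3
step 6: 0 3 0 3
3 2 2 2
0 3 2 0
2 2 1 3
2 3 0 3
step 7: 0 3 0 3
3 2 2 2
0 3 2 1
2 2 2 1
2 3 1 0
step 8: 0 3 0 3
3 2 2 2
0 3 2 1
2 2 2 2
2 3 1 0
step 9: 0 3 0 3
3 2 2 2
0 3 2 1
2 2 2 3
2 3 1 0
step 10: 0 3 0 3
3 2 2 2
0 3 2 2
2 2 3 0
2 3 1 1
step 11: 0 3 0 3
3 2 2 2
0 3 2 2
2 2 3 1
2 3 1 1
step 12: 0 3 0 3
3 2 2 2
0 3 2 2
2 2 3 2
2 3 1 1
step 13: 0 3 0 3
3 2 2 2
0 3 2 2
2 2 3 3
2 3 1 1
step 14: 0 3 0 3
3 2 2 2
0 3 3 3
2 3 0 1
2 3 2 2
step 15: 0 3 0 3
3 2 2 2
0 3 3 3
2 3 0 2
2 3 2 2
step 16: 0 3 0 3
3 2 2 2
0 3 3 3
2 3 0 3
2 3 2 2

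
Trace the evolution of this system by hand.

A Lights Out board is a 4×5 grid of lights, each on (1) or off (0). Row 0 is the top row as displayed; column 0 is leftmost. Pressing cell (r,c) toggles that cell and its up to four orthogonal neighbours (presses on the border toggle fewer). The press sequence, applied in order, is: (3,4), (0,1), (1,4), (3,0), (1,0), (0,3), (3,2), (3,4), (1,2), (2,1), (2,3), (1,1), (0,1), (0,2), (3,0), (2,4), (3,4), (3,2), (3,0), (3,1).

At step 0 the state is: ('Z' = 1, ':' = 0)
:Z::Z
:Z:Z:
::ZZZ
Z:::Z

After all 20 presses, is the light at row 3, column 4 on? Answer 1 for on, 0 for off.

0) :Z::Z
:Z:Z:
::ZZZ
Z:::Z
1) :Z::Z
:Z:Z:
::ZZ:
Z::Z:
2) Z:Z:Z
:::Z:
::ZZ:
Z::Z:
3) Z:Z::
::::Z
::ZZZ
Z::Z:
4) Z:Z::
::::Z
Z:ZZZ
:Z:Z:
5) ::Z::
ZZ::Z
::ZZZ
:Z:Z:
6) :::ZZ
ZZ:ZZ
::ZZZ
:Z:Z:
7) :::ZZ
ZZ:ZZ
:::ZZ
::Z::
8) :::ZZ
ZZ:ZZ
:::Z:
::ZZZ
9) ::ZZZ
Z:Z:Z
::ZZ:
::ZZZ
10) ::ZZZ
ZZZ:Z
ZZ:Z:
:ZZZZ
11) ::ZZZ
ZZZZZ
ZZZ:Z
:ZZ:Z
12) :ZZZZ
:::ZZ
Z:Z:Z
:ZZ:Z
13) Z::ZZ
:Z:ZZ
Z:Z:Z
:ZZ:Z
14) ZZZ:Z
:ZZZZ
Z:Z:Z
:ZZ:Z
15) ZZZ:Z
:ZZZZ
::Z:Z
Z:Z:Z
16) ZZZ:Z
:ZZZ:
::ZZ:
Z:Z::
17) ZZZ:Z
:ZZZ:
::ZZZ
Z:ZZZ
18) ZZZ:Z
:ZZZ:
:::ZZ
ZZ::Z
19) ZZZ:Z
:ZZZ:
Z::ZZ
::::Z
20) ZZZ:Z
:ZZZ:
ZZ:ZZ
ZZZ:Z

1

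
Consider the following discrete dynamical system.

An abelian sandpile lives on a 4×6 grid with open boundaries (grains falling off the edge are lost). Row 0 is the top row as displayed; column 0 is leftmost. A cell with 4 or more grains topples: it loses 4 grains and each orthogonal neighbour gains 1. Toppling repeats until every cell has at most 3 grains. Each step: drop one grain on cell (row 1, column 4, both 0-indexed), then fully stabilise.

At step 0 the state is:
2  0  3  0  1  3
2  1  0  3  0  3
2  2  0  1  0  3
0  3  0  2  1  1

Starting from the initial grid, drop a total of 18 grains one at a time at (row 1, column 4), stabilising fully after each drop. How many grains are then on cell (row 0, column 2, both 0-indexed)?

step 0: 2  0  3  0  1  3
2  1  0  3  0  3
2  2  0  1  0  3
0  3  0  2  1  1
step 1: 2  0  3  0  1  3
2  1  0  3  1  3
2  2  0  1  0  3
0  3  0  2  1  1
step 2: 2  0  3  0  1  3
2  1  0  3  2  3
2  2  0  1  0  3
0  3  0  2  1  1
step 3: 2  0  3  0  1  3
2  1  0  3  3  3
2  2  0  1  0  3
0  3  0  2  1  1
step 4: 2  0  3  1  3  0
2  1  1  0  2  2
2  2  0  2  2  0
0  3  0  2  1  2
step 5: 2  0  3  1  3  0
2  1  1  0  3  2
2  2  0  2  2  0
0  3  0  2  1  2
step 6: 2  0  3  2  0  1
2  1  1  1  1  3
2  2  0  2  3  0
0  3  0  2  1  2
step 7: 2  0  3  2  0  1
2  1  1  1  2  3
2  2  0  2  3  0
0  3  0  2  1  2
step 8: 2  0  3  2  0  1
2  1  1  1  3  3
2  2  0  2  3  0
0  3  0  2  1  2
step 9: 2  0  3  2  1  2
2  1  1  2  2  0
2  2  0  3  0  2
0  3  0  2  2  2
step 10: 2  0  3  2  1  2
2  1  1  2  3  0
2  2  0  3  0  2
0  3  0  2  2  2
step 11: 2  0  3  2  2  2
2  1  1  3  0  1
2  2  0  3  1  2
0  3  0  2  2  2
step 12: 2  0  3  2  2  2
2  1  1  3  1  1
2  2  0  3  1  2
0  3  0  2  2  2
step 13: 2  0  3  2  2  2
2  1  1  3  2  1
2  2  0  3  1  2
0  3  0  2  2  2
step 14: 2  0  3  2  2  2
2  1  1  3  3  1
2  2  0  3  1  2
0  3  0  2  2  2
step 15: 2  0  3  3  3  2
2  1  2  1  1  2
2  2  1  0  3  2
0  3  0  3  2  2
step 16: 2  0  3  3  3  2
2  1  2  1  2  2
2  2  1  0  3  2
0  3  0  3  2  2
step 17: 2  0  3  3  3  2
2  1  2  1  3  2
2  2  1  0  3  2
0  3  0  3  2  2
step 18: 2  1  0  1  1  3
2  1  3  3  2  3
2  2  1  1  0  3
0  3  0  3  3  2

0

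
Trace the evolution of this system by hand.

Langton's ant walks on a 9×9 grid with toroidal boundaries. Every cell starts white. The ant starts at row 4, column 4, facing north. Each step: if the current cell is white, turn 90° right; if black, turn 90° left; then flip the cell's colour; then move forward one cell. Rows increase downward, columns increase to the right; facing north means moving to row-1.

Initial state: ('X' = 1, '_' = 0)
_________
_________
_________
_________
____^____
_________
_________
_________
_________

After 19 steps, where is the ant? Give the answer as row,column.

5,2

k=0  _________
_________
_________
_________
____^____
_________
_________
_________
_________
k=1  _________
_________
_________
_________
____X>___
_________
_________
_________
_________
k=2  _________
_________
_________
_________
____XX___
_____v___
_________
_________
_________
k=3  _________
_________
_________
_________
____XX___
____<X___
_________
_________
_________
k=4  _________
_________
_________
_________
____^X___
____XX___
_________
_________
_________
k=5  _________
_________
_________
_________
___<_X___
____XX___
_________
_________
_________
k=6  _________
_________
_________
___^_____
___X_X___
____XX___
_________
_________
_________
k=7  _________
_________
_________
___X>____
___X_X___
____XX___
_________
_________
_________
k=8  _________
_________
_________
___XX____
___XvX___
____XX___
_________
_________
_________
k=9  _________
_________
_________
___XX____
___<XX___
____XX___
_________
_________
_________
k=10  _________
_________
_________
___XX____
____XX___
___vXX___
_________
_________
_________
k=11  _________
_________
_________
___XX____
____XX___
__<XXX___
_________
_________
_________
k=12  _________
_________
_________
___XX____
__^_XX___
__XXXX___
_________
_________
_________
k=13  _________
_________
_________
___XX____
__X>XX___
__XXXX___
_________
_________
_________
k=14  _________
_________
_________
___XX____
__XXXX___
__XvXX___
_________
_________
_________
k=15  _________
_________
_________
___XX____
__XXXX___
__X_>X___
_________
_________
_________
k=16  _________
_________
_________
___XX____
__XX^X___
__X__X___
_________
_________
_________
k=17  _________
_________
_________
___XX____
__X<_X___
__X__X___
_________
_________
_________
k=18  _________
_________
_________
___XX____
__X__X___
__Xv_X___
_________
_________
_________
k=19  _________
_________
_________
___XX____
__X__X___
__<X_X___
_________
_________
_________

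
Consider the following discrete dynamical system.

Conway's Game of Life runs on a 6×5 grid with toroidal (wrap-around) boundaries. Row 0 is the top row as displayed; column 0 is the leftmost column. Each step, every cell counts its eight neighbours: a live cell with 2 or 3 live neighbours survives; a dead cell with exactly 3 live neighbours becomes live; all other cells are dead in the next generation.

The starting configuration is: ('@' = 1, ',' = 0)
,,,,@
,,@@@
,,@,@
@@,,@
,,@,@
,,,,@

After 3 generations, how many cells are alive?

10

0) ,,,,@
,,@@@
,,@,@
@@,,@
,,@,@
,,,,@
1) @,,,@
@,@,@
,,@,,
,@@,@
,@,,@
@,,,@
2) ,,,,,
@,,,@
,,@,@
,@@,,
,@@,@
,@,@,
3) @,,,@
@,,@@
,,@,@
,,,,,
,,,,,
@@,@,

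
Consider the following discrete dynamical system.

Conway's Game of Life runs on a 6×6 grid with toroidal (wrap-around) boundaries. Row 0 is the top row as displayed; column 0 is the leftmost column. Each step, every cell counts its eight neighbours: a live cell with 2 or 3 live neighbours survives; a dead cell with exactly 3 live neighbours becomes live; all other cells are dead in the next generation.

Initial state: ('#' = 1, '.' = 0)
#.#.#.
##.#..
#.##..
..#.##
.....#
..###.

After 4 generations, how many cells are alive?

[0] #.#.#.
##.#..
#.##..
..#.##
.....#
..###.
[1] #...#.
#...#.
#.....
###.##
..#..#
.##.#.
[2] #...#.
##....
...##.
..###.
......
###.#.
[3] ..##..
##.##.
.#..##
..#.#.
....##
##.#..
[4] .....#
##....
.#....
#.....
###.##
##.#.#

14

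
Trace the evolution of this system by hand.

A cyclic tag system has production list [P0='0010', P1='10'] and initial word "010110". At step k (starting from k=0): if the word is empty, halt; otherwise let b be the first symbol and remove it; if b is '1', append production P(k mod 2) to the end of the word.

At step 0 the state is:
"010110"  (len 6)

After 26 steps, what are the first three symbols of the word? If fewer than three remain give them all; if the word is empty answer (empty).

001

[0] "010110"  (len 6)
[1] "10110"  (len 5)
[2] "011010"  (len 6)
[3] "11010"  (len 5)
[4] "101010"  (len 6)
[5] "010100010"  (len 9)
[6] "10100010"  (len 8)
[7] "01000100010"  (len 11)
[8] "1000100010"  (len 10)
[9] "0001000100010"  (len 13)
[10] "001000100010"  (len 12)
[11] "01000100010"  (len 11)
[12] "1000100010"  (len 10)
[13] "0001000100010"  (len 13)
[14] "001000100010"  (len 12)
[15] "01000100010"  (len 11)
[16] "1000100010"  (len 10)
[17] "0001000100010"  (len 13)
[18] "001000100010"  (len 12)
[19] "01000100010"  (len 11)
[20] "1000100010"  (len 10)
[21] "0001000100010"  (len 13)
[22] "001000100010"  (len 12)
[23] "01000100010"  (len 11)
[24] "1000100010"  (len 10)
[25] "0001000100010"  (len 13)
[26] "001000100010"  (len 12)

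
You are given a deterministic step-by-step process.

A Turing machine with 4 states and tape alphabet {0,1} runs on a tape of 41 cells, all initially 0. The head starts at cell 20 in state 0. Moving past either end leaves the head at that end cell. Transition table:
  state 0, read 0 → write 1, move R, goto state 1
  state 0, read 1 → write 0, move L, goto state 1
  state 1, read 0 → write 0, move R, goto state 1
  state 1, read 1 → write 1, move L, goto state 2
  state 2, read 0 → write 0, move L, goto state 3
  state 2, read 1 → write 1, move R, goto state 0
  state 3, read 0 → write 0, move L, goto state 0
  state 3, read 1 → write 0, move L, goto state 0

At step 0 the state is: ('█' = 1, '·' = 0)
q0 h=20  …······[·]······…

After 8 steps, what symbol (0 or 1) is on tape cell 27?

step 0: q0 h=20  …······[·]······…
step 1: q1 h=21  …·····█[·]······…
step 2: q1 h=22  …····█·[·]······…
step 3: q1 h=23  …···█··[·]······…
step 4: q1 h=24  …··█···[·]······…
step 5: q1 h=25  …·█····[·]······…
step 6: q1 h=26  …█·····[·]······…
step 7: q1 h=27  …······[·]······…
step 8: q1 h=28  …······[·]······…

0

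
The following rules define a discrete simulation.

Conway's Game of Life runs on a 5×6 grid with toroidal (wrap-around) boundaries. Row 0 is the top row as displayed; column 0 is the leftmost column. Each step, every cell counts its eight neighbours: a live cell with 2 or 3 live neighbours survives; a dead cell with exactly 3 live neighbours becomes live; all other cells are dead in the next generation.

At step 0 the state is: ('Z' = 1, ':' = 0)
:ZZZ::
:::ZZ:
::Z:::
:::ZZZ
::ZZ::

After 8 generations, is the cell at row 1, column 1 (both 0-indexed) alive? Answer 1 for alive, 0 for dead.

gen 0: :ZZZ::
:::ZZ:
::Z:::
:::ZZZ
::ZZ::
gen 1: :Z::::
:Z::Z:
::Z::Z
::::Z:
:Z::::
gen 2: ZZZ:::
ZZZ:::
:::ZZZ
::::::
::::::
gen 3: Z:Z:::
::::Z:
ZZZZZZ
::::Z:
:Z::::
gen 4: :Z::::
::::Z:
ZZZ:::
::::Z:
:Z::::
gen 5: ::::::
Z:Z:::
:Z:Z:Z
Z:Z:::
::::::
gen 6: ::::::
ZZZ:::
:::Z:Z
ZZZ:::
::::::
gen 7: :Z::::
ZZZ:::
:::Z:Z
ZZZ:::
:Z::::
gen 8: ::::::
ZZZ:::
:::Z:Z
ZZZ:::
::::::

1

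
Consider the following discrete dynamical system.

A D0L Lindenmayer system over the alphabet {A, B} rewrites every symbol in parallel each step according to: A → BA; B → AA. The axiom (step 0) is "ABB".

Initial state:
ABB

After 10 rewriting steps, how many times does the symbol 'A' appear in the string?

[0] ABB
[1] BAAAAA
[2] AABABABABABA
[3] BABAAABAAABAAABAAABAAABA
[4] AABAAABABABAAABABABAAABABABAAABABABAAABABABAAABA
[5] BABAAABABABAAABAAABAAABABABAAABAAABAAABABABAAABAAABAAABABABAAABAAABAAABABABAAABAAABAAABABABAAABA
[6] AABAAABABABAAABAAABAAABABABAAABABABAAABABABAAABAAABAAABABA…BABABAAABAAABAAABABABAAABABABAAABABABAAABAAABAAABABABAAABA  (len 192)
[7] BABAAABABABAAABAAABAAABABABAAABABABAAABABABAAABAAABAAABABA…BABABAAABAAABAAABABABAAABABABAAABABABAAABAAABAAABABABAAABA  (len 384)
[8] AABAAABABABAAABAAABAAABABABAAABABABAAABABABAAABAAABAAABABA…BABABAAABAAABAAABABABAAABABABAAABABABAAABAAABAAABABABAAABA  (len 768)
[9] BABAAABABABAAABAAABAAABABABAAABABABAAABABABAAABAAABAAABABA…BABABAAABAAABAAABABABAAABABABAAABABABAAABAAABAAABABABAAABA  (len 1536)
[10] AABAAABABABAAABAAABAAABABABAAABABABAAABABABAAABAAABAAABABA…BABABAAABAAABAAABABABAAABABABAAABABABAAABAAABAAABABABAAABA  (len 3072)

2047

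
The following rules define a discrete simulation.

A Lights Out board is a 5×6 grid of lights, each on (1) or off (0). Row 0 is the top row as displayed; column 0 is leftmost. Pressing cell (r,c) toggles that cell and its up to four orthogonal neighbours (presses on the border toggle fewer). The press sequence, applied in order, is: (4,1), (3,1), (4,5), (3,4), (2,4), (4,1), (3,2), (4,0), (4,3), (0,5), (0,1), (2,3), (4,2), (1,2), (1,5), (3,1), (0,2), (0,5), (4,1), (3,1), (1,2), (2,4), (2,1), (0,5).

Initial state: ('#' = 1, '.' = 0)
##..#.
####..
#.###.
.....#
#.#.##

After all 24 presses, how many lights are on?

12

t=0: ##..#.
####..
#.###.
.....#
#.#.##
t=1: ##..#.
####..
#.###.
.#...#
.#..##
t=2: ##..#.
####..
#####.
#.#..#
....##
t=3: ##..#.
####..
#####.
#.#...
......
t=4: ##..#.
####..
####..
#.####
....#.
t=5: ##..#.
#####.
###.##
#.##.#
....#.
t=6: ##..#.
#####.
###.##
####.#
###.#.
t=7: ##..#.
#####.
##..##
#....#
##..#.
t=8: ##..#.
#####.
##..##
.....#
....#.
t=9: ##..#.
#####.
##..##
...#.#
..##..
t=10: ##...#
######
##..##
...#.#
..##..
t=11: ..#..#
#.####
##..##
...#.#
..##..
t=12: ..#..#
#.#.##
####.#
.....#
..##..
t=13: ..#..#
#.#.##
####.#
..#..#
.#....
t=14: .....#
##.###
##.#.#
..#..#
.#....
t=15: ......
##.#..
##.#..
..#..#
.#....
t=16: ......
##.#..
#..#..
##...#
......
t=17: .###..
####..
#..#..
##...#
......
t=18: .#####
####.#
#..#..
##...#
......
t=19: .#####
####.#
#..#..
#....#
###...
t=20: .#####
####.#
##.#..
.##..#
#.#...
t=21: .#.###
#....#
####..
.##..#
#.#...
t=22: .#.###
#...##
###.##
.##.##
#.#...
t=23: .#.###
##..##
....##
..#.##
#.#...
t=24: .#.#..
##..#.
....##
..#.##
#.#...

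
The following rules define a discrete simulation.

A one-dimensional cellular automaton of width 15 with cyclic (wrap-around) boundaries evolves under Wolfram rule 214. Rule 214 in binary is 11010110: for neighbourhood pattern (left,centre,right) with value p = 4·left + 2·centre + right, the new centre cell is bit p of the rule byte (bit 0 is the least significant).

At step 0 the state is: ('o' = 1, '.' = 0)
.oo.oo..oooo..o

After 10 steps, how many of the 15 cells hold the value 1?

12

[0] .oo.oo..oooo..o
[1] ..o..ooo.oooooo
[2] ooooo.oo..ooooo
[3] ooooo..ooo.oooo
[4] ooooooo.oo..ooo
[5] ooooooo..ooo.oo
[6] ooooooooo.oo..o
[7] ooooooooo..ooo.
[8] .oooooooooo.oo.
[9] o.ooooooooo..oo
[10] o..oooooooooo.o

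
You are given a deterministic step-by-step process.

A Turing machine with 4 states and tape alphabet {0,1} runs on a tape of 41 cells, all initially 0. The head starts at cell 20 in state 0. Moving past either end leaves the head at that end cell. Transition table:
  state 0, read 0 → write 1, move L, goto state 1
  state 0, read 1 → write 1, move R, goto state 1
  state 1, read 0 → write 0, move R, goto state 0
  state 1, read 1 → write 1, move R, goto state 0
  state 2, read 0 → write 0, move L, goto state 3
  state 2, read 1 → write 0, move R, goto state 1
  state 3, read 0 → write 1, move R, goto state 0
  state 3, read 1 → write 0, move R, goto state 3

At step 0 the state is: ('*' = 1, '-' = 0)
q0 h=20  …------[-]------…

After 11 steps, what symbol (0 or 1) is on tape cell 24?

[0] q0 h=20  …------[-]------…
[1] q1 h=19  …------[-]*-----…
[2] q0 h=20  …------[*]------…
[3] q1 h=21  …-----*[-]------…
[4] q0 h=22  …----*-[-]------…
[5] q1 h=21  …-----*[-]*-----…
[6] q0 h=22  …----*-[*]------…
[7] q1 h=23  …---*-*[-]------…
[8] q0 h=24  …--*-*-[-]------…
[9] q1 h=23  …---*-*[-]*-----…
[10] q0 h=24  …--*-*-[*]------…
[11] q1 h=25  …-*-*-*[-]------…

1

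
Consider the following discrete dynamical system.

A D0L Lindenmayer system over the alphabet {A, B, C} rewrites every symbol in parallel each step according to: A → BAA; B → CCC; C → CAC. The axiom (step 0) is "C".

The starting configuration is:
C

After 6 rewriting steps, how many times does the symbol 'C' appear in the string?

t=0: C
t=1: CAC
t=2: CACBAACAC
t=3: CACBAACACCCCBAABAACACBAACAC
t=4: CACBAACACCCCBAABAACACBAACACCACCACCACCCCBAABAACCCBAABAACACBAACACCCCBAABAACACBAACAC
t=5: CACBAACACCCCBAABAACACBAACACCACCACCACCCCBAABAACCCBAABAACACB…ACACCACCACCACCCCBAABAACCCBAABAACACBAACACCCCBAABAACACBAACAC  (len 243)
t=6: CACBAACACCCCBAABAACACBAACACCACCACCACCCCBAABAACCCBAABAACACB…ACACCACCACCACCCCBAABAACCCBAABAACACBAACACCCCBAABAACACBAACAC  (len 729)

313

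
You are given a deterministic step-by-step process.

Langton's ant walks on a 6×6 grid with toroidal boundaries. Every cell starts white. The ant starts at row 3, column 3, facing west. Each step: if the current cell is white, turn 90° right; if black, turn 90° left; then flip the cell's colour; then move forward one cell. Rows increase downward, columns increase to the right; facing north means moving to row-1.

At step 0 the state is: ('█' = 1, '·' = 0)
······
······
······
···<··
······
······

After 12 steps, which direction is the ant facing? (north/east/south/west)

gen 0: ······
······
······
···<··
······
······
gen 1: ······
······
···^··
···█··
······
······
gen 2: ······
······
···█>·
···█··
······
······
gen 3: ······
······
···██·
···█v·
······
······
gen 4: ······
······
···██·
···<█·
······
······
gen 5: ······
······
···██·
····█·
···v··
······
gen 6: ······
······
···██·
····█·
··<█··
······
gen 7: ······
······
···██·
··^·█·
··██··
······
gen 8: ······
······
···██·
··█>█·
··██··
······
gen 9: ······
······
···██·
··███·
··█v··
······
gen 10: ······
······
···██·
··███·
··█·>·
······
gen 11: ······
······
···██·
··███·
··█·█·
····v·
gen 12: ······
······
···██·
··███·
··█·█·
···<█·

west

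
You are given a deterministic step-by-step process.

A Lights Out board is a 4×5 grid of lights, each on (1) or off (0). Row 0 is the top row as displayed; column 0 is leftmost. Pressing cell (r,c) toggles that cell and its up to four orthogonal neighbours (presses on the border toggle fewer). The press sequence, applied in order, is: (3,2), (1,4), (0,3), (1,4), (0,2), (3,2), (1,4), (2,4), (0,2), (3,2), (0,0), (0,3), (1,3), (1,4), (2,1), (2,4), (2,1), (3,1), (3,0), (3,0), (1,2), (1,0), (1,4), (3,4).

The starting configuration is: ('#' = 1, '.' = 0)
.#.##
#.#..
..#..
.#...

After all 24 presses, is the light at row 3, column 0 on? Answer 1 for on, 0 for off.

step 0: .#.##
#.#..
..#..
.#...
step 1: .#.##
#.#..
.....
..##.
step 2: .#.#.
#.###
....#
..##.
step 3: .##.#
#.#.#
....#
..##.
step 4: .##..
#.##.
.....
..##.
step 5: ...#.
#..#.
.....
..##.
step 6: ...#.
#..#.
..#..
.#...
step 7: ...##
#...#
..#.#
.#...
step 8: ...##
#....
..##.
.#..#
step 9: .##.#
#.#..
..##.
.#..#
step 10: .##.#
#.#..
...#.
..###
step 11: #.#.#
..#..
...#.
..###
step 12: #..#.
..##.
...#.
..###
step 13: #....
....#
.....
..###
step 14: #...#
...#.
....#
..###
step 15: #...#
.#.#.
###.#
.####
step 16: #...#
.#.##
####.
.###.
step 17: #...#
...##
...#.
..##.
step 18: #...#
...##
.#.#.
##.#.
step 19: #...#
...##
##.#.
...#.
step 20: #...#
...##
.#.#.
##.#.
step 21: #.#.#
.##.#
.###.
##.#.
step 22: ..#.#
#.#.#
####.
##.#.
step 23: ..#..
#.##.
#####
##.#.
step 24: ..#..
#.##.
####.
##..#

1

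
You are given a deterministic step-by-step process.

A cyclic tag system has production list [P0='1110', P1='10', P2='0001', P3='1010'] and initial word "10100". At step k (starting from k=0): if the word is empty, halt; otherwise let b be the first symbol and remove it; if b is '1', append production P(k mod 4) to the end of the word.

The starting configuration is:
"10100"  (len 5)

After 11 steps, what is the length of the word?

12

step 0: "10100"  (len 5)
step 1: "01001110"  (len 8)
step 2: "1001110"  (len 7)
step 3: "0011100001"  (len 10)
step 4: "011100001"  (len 9)
step 5: "11100001"  (len 8)
step 6: "110000110"  (len 9)
step 7: "100001100001"  (len 12)
step 8: "000011000011010"  (len 15)
step 9: "00011000011010"  (len 14)
step 10: "0011000011010"  (len 13)
step 11: "011000011010"  (len 12)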